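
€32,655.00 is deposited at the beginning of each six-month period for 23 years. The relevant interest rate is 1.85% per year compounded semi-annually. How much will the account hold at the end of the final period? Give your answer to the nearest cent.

This is an annuity due: 46 deposits of €32,655.00 at the beginning of each six-month period.
Periodic rate r = 0.0185/2 per half-year; n is counted in half-years.
FV = PMT × [((1+r)^n − 1)/r] × (1+r) = 32,655 × [(1+r)^46 − 1] / r × (1+r) = €1,878,962.55

€1,878,962.55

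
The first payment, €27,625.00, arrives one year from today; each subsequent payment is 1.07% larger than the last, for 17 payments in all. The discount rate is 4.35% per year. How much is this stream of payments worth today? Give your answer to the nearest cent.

Periodic rate r = 0.0435 per year.
Growing ordinary annuity: PV = PMT₁ × [1 − ((1+g)/(1+r))^n] / (r − g) = 27,625 × [1 − ((1+0.0107)/(1+r))^17] / (r − 0.0107) = €352,857.96.

€352,857.96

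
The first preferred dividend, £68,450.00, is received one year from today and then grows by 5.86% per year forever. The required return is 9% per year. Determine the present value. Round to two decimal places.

£2,179,936.31

Periodic rate r = 0.09 per year.
Growing perpetuity (Gordon): PV = PMT₁ / (r − g) = 68,450 / (r − 0.0586) = £2,179,936.31.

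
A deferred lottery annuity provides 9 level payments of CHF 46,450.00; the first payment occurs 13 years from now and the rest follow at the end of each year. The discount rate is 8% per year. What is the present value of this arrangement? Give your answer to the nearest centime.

Ordinary annuity of 9 payments, first payment at period 13.
Periodic rate r = 0.08 per year.
The ordinary-annuity PV formula values the stream one period before the first payment (period 12); discount that back 12 periods:
PV₀ = 46,450 × [1 − (1+r)^−9] / r × (1+r)^−12 = CHF 115,229.68

CHF 115,229.68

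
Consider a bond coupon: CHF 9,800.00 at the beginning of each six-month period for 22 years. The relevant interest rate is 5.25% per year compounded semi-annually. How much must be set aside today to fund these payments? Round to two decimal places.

CHF 260,612.36

This is an annuity due: 44 payments of CHF 9,800.00 at the beginning of each six-month period.
Periodic rate r = 0.0525/2 per half-year; n is counted in half-years.
PV = PMT × [(1 − (1+r)^−n)/r] × (1+r) = 9,800 × [1 − (1+r)^−44] / r × (1+r) = CHF 260,612.36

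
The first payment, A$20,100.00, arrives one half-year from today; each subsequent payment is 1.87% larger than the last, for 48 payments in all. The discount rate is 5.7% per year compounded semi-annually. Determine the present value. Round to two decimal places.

Periodic rate r = 0.057/2 per half-year; n is counted in half-years.
Growing ordinary annuity: PV = PMT₁ × [1 − ((1+g)/(1+r))^n] / (r − g) = 20,100 × [1 − ((1+0.0187)/(1+r))^48] / (r − 0.0187) = A$755,672.38.

A$755,672.38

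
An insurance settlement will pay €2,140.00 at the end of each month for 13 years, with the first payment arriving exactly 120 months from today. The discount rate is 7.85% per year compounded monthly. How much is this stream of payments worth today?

Ordinary annuity of 156 payments, first payment at period 120.
Periodic rate r = 0.0785/12 per month; n is counted in months.
The ordinary-annuity PV formula values the stream one period before the first payment (period 119); discount that back 119 periods:
PV₀ = 2,140 × [1 − (1+r)^−156] / r × (1+r)^−119 = €96,123.42

€96,123.42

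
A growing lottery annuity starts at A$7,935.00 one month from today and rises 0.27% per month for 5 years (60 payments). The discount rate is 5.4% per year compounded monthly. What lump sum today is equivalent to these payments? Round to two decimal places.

A$449,758.52

Periodic rate r = 0.054/12 per month; n is counted in months.
Growing ordinary annuity: PV = PMT₁ × [1 − ((1+g)/(1+r))^n] / (r − g) = 7,935 × [1 − ((1+0.0027)/(1+r))^60] / (r − 0.0027) = A$449,758.52.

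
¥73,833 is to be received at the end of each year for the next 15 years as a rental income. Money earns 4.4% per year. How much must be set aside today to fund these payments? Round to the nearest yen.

This is an ordinary annuity: 15 payments of ¥73,833 at the end of each year.
Periodic rate r = 0.044 per year.
PV = PMT × [(1 − (1+r)^−n)/r] = 73,833 × [1 − (1+r)^−15] / r = ¥798,412

¥798,412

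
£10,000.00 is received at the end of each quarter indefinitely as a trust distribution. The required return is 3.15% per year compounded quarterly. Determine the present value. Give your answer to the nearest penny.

Periodic rate r = 0.0315/4 per quarter.
Level perpetuity: PV = PMT / r = 10,000 / (0.0315/4) = £1,269,841.27.

£1,269,841.27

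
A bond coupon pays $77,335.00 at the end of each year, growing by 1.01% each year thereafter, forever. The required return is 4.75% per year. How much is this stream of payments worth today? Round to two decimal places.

$2,067,780.75

Periodic rate r = 0.0475 per year.
Growing perpetuity (Gordon): PV = PMT₁ / (r − g) = 77,335 / (r − 0.0101) = $2,067,780.75.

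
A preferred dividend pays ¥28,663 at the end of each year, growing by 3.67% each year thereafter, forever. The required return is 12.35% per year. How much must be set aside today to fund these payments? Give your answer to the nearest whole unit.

Periodic rate r = 0.1235 per year.
Growing perpetuity (Gordon): PV = PMT₁ / (r − g) = 28,663 / (r − 0.0367) = ¥330,219.

¥330,219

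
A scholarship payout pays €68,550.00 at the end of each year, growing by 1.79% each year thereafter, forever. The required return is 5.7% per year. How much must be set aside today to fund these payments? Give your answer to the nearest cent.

€1,753,196.93

Periodic rate r = 0.057 per year.
Growing perpetuity (Gordon): PV = PMT₁ / (r − g) = 68,550 / (r − 0.0179) = €1,753,196.93.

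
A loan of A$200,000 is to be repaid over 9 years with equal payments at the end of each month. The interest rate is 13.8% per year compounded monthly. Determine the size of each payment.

A$3,243.37

Level ordinary annuity; solve PV = PMT × [(1 − (1+r)^−n)/r] for PMT.
Periodic rate r = 0.138/12 per month; n is counted in months.
With n = 108: PMT = 200,000 / ([(1 − (1+r)^−n)/r]) = A$3,243.37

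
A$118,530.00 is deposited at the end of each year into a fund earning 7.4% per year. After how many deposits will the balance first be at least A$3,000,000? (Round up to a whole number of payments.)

15 payments

Periodic rate r = 0.074 per year.
Ordinary annuity FV: 3,000,000 = 118,530 × [((1+r)^n − 1)/r].
(1+r)^n = 1 + 3,000,000 × r / 118,530, so n = ln(1 + 3,000,000·r/118,530) / ln(1+r) = 14.78.
Round up to a whole number of payments: n = 15.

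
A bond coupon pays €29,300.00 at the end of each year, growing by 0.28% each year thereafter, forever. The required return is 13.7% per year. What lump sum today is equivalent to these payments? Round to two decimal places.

Periodic rate r = 0.137 per year.
Growing perpetuity (Gordon): PV = PMT₁ / (r − g) = 29,300 / (r − 0.0028) = €218,330.85.

€218,330.85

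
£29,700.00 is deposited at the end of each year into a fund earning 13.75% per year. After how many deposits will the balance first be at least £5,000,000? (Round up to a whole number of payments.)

25 payments

Periodic rate r = 0.1375 per year.
Ordinary annuity FV: 5,000,000 = 29,700 × [((1+r)^n − 1)/r].
(1+r)^n = 1 + 5,000,000 × r / 29,700, so n = ln(1 + 5,000,000·r/29,700) / ln(1+r) = 24.72.
Round up to a whole number of payments: n = 25.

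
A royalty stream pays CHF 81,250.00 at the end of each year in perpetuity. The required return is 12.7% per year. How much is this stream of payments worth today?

Periodic rate r = 0.127 per year.
Level perpetuity: PV = PMT / r = 81,250 / (0.127) = CHF 639,763.78.

CHF 639,763.78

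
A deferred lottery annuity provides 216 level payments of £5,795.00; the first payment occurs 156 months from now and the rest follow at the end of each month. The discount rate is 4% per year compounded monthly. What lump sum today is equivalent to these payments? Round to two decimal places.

£532,102.96

Ordinary annuity of 216 payments, first payment at period 156.
Periodic rate r = 0.04/12 per month; n is counted in months.
The ordinary-annuity PV formula values the stream one period before the first payment (period 155); discount that back 155 periods:
PV₀ = 5,795 × [1 − (1+r)^−216] / r × (1+r)^−155 = £532,102.96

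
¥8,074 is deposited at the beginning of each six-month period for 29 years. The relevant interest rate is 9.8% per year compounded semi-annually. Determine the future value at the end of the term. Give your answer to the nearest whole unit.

¥2,598,214

This is an annuity due: 58 deposits of ¥8,074 at the beginning of each six-month period.
Periodic rate r = 0.098/2 per half-year; n is counted in half-years.
FV = PMT × [((1+r)^n − 1)/r] × (1+r) = 8,074 × [(1+r)^58 − 1] / r × (1+r) = ¥2,598,214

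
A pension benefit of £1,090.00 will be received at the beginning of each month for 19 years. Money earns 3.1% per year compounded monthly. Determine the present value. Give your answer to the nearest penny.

This is an annuity due: 228 payments of £1,090.00 at the beginning of each month.
Periodic rate r = 0.031/12 per month; n is counted in months.
PV = PMT × [(1 − (1+r)^−n)/r] × (1+r) = 1,090 × [1 − (1+r)^−228] / r × (1+r) = £188,117.96

£188,117.96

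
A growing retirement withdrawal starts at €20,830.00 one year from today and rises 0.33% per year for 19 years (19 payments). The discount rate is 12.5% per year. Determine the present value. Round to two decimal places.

€151,719.04

Periodic rate r = 0.125 per year.
Growing ordinary annuity: PV = PMT₁ × [1 − ((1+g)/(1+r))^n] / (r − g) = 20,830 × [1 − ((1+0.0033)/(1+r))^19] / (r − 0.0033) = €151,719.04.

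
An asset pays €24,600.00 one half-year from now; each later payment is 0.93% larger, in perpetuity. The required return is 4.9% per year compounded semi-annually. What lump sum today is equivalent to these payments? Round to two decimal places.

Periodic rate r = 0.049/2 per half-year.
Growing perpetuity (Gordon): PV = PMT₁ / (r − g) = 24,600 / (r − 0.0093) = €1,618,421.05.

€1,618,421.05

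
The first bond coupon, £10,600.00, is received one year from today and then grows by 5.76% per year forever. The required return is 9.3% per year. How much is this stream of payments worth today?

Periodic rate r = 0.093 per year.
Growing perpetuity (Gordon): PV = PMT₁ / (r − g) = 10,600 / (r − 0.0576) = £299,435.03.

£299,435.03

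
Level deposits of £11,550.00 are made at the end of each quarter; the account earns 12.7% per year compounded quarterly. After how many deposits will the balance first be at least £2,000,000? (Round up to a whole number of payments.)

60 payments

Periodic rate r = 0.127/4 per quarter; n is counted in quarters.
Ordinary annuity FV: 2,000,000 = 11,550 × [((1+r)^n − 1)/r].
(1+r)^n = 1 + 2,000,000 × r / 11,550, so n = ln(1 + 2,000,000·r/11,550) / ln(1+r) = 59.87.
Round up to a whole number of payments: n = 60.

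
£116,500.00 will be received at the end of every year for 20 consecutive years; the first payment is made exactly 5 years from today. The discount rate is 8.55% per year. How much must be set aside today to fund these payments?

£791,172.81

Ordinary annuity of 20 payments, first payment at period 5.
Periodic rate r = 0.0855 per year.
The ordinary-annuity PV formula values the stream one period before the first payment (period 4); discount that back 4 periods:
PV₀ = 116,500 × [1 − (1+r)^−20] / r × (1+r)^−4 = £791,172.81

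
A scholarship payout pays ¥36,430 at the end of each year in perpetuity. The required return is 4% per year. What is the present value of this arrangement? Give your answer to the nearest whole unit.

¥910,750

Periodic rate r = 0.04 per year.
Level perpetuity: PV = PMT / r = 36,430 / (0.04) = ¥910,750.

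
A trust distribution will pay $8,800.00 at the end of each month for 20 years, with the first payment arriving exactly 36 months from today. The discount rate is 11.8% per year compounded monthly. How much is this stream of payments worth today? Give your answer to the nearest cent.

Ordinary annuity of 240 payments, first payment at period 36.
Periodic rate r = 0.118/12 per month; n is counted in months.
The ordinary-annuity PV formula values the stream one period before the first payment (period 35); discount that back 35 periods:
PV₀ = 8,800 × [1 − (1+r)^−240] / r × (1+r)^−35 = $574,703.33

$574,703.33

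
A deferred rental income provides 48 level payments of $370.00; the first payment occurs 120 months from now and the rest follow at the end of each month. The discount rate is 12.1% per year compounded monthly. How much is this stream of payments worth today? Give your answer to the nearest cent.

$4,249.82

Ordinary annuity of 48 payments, first payment at period 120.
Periodic rate r = 0.121/12 per month; n is counted in months.
The ordinary-annuity PV formula values the stream one period before the first payment (period 119); discount that back 119 periods:
PV₀ = 370 × [1 − (1+r)^−48] / r × (1+r)^−119 = $4,249.82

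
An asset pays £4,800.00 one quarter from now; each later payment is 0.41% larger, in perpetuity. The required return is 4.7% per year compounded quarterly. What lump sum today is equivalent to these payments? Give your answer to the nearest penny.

£627,450.98

Periodic rate r = 0.047/4 per quarter.
Growing perpetuity (Gordon): PV = PMT₁ / (r − g) = 4,800 / (r − 0.0041) = £627,450.98.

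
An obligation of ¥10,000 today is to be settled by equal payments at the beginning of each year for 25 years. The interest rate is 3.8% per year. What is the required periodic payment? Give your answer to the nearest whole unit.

Level annuity due; solve PV = PMT × [(1 − (1+r)^−n)/r] × (1+r) for PMT.
Periodic rate r = 0.038 per year.
With n = 25: PMT = 10,000 / ([(1 − (1+r)^−n)/r] × (1+r)) = ¥604

¥604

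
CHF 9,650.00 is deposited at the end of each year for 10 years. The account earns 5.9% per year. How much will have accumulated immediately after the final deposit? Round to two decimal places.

This is an ordinary annuity: 10 deposits of CHF 9,650.00 at the end of each year.
Periodic rate r = 0.059 per year.
FV = PMT × [((1+r)^n − 1)/r] = 9,650 × [(1+r)^10 − 1] / r = CHF 126,598.91

CHF 126,598.91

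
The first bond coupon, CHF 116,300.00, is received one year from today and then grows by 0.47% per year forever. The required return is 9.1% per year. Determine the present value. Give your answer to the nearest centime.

CHF 1,347,624.57

Periodic rate r = 0.091 per year.
Growing perpetuity (Gordon): PV = PMT₁ / (r − g) = 116,300 / (r − 0.0047) = CHF 1,347,624.57.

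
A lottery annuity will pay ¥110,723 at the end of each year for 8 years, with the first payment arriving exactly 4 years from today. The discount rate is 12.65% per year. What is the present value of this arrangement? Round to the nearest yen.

¥376,181

Ordinary annuity of 8 payments, first payment at period 4.
Periodic rate r = 0.1265 per year.
The ordinary-annuity PV formula values the stream one period before the first payment (period 3); discount that back 3 periods:
PV₀ = 110,723 × [1 − (1+r)^−8] / r × (1+r)^−3 = ¥376,181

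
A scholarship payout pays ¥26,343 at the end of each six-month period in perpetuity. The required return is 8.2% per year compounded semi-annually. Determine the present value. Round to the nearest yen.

¥642,512

Periodic rate r = 0.082/2 per half-year.
Level perpetuity: PV = PMT / r = 26,343 / (0.082/2) = ¥642,512.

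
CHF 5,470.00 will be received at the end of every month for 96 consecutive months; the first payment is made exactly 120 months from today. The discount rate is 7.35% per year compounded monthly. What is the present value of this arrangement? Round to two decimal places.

Ordinary annuity of 96 payments, first payment at period 120.
Periodic rate r = 0.0735/12 per month; n is counted in months.
The ordinary-annuity PV formula values the stream one period before the first payment (period 119); discount that back 119 periods:
PV₀ = 5,470 × [1 − (1+r)^−96] / r × (1+r)^−119 = CHF 191,539.56

CHF 191,539.56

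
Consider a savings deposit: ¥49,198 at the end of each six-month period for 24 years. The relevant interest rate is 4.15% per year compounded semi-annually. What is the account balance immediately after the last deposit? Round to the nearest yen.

¥3,983,199

This is an ordinary annuity: 48 deposits of ¥49,198 at the end of each six-month period.
Periodic rate r = 0.0415/2 per half-year; n is counted in half-years.
FV = PMT × [((1+r)^n − 1)/r] = 49,198 × [(1+r)^48 − 1] / r = ¥3,983,199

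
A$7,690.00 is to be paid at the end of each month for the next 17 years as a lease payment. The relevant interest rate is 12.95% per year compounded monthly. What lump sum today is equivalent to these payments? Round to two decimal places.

A$632,813.00

This is an ordinary annuity: 204 payments of A$7,690.00 at the end of each month.
Periodic rate r = 0.1295/12 per month; n is counted in months.
PV = PMT × [(1 − (1+r)^−n)/r] = 7,690 × [1 − (1+r)^−204] / r = A$632,813.00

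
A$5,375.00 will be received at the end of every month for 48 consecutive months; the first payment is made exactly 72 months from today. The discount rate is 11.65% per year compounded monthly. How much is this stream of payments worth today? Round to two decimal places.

A$103,464.29

Ordinary annuity of 48 payments, first payment at period 72.
Periodic rate r = 0.1165/12 per month; n is counted in months.
The ordinary-annuity PV formula values the stream one period before the first payment (period 71); discount that back 71 periods:
PV₀ = 5,375 × [1 − (1+r)^−48] / r × (1+r)^−71 = A$103,464.29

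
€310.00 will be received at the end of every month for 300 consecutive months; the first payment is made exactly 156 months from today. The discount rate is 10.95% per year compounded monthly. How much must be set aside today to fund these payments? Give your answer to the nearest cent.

€7,766.40

Ordinary annuity of 300 payments, first payment at period 156.
Periodic rate r = 0.1095/12 per month; n is counted in months.
The ordinary-annuity PV formula values the stream one period before the first payment (period 155); discount that back 155 periods:
PV₀ = 310 × [1 − (1+r)^−300] / r × (1+r)^−155 = €7,766.40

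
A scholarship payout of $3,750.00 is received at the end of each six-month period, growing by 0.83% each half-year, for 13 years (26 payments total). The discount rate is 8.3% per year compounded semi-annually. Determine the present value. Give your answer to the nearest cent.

Periodic rate r = 0.083/2 per half-year; n is counted in half-years.
Growing ordinary annuity: PV = PMT₁ × [1 − ((1+g)/(1+r))^n] / (r − g) = 3,750 × [1 − ((1+0.0083)/(1+r))^26] / (r − 0.0083) = $64,301.45.

$64,301.45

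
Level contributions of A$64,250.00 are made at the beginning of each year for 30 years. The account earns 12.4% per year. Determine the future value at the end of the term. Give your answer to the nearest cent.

This is an annuity due: 30 deposits of A$64,250.00 at the beginning of each year.
Periodic rate r = 0.124 per year.
FV = PMT × [((1+r)^n − 1)/r] × (1+r) = 64,250 × [(1+r)^30 − 1] / r × (1+r) = A$18,835,721.01

A$18,835,721.01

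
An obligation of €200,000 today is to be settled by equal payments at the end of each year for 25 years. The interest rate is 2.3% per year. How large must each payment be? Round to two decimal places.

Level ordinary annuity; solve PV = PMT × [(1 − (1+r)^−n)/r] for PMT.
Periodic rate r = 0.023 per year.
With n = 25: PMT = 200,000 / ([(1 − (1+r)^−n)/r]) = €10,608.41

€10,608.41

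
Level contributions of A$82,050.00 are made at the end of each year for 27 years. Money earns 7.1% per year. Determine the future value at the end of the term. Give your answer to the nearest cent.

A$6,208,742.11

This is an ordinary annuity: 27 deposits of A$82,050.00 at the end of each year.
Periodic rate r = 0.071 per year.
FV = PMT × [((1+r)^n − 1)/r] = 82,050 × [(1+r)^27 − 1] / r = A$6,208,742.11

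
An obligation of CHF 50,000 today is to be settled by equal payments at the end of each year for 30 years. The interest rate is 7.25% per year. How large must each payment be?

Level ordinary annuity; solve PV = PMT × [(1 − (1+r)^−n)/r] for PMT.
Periodic rate r = 0.0725 per year.
With n = 30: PMT = 50,000 / ([(1 − (1+r)^−n)/r]) = CHF 4,130.98

CHF 4,130.98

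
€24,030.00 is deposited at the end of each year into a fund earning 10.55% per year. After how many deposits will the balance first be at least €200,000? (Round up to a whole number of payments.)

7 payments

Periodic rate r = 0.1055 per year.
Ordinary annuity FV: 200,000 = 24,030 × [((1+r)^n − 1)/r].
(1+r)^n = 1 + 200,000 × r / 24,030, so n = ln(1 + 200,000·r/24,030) / ln(1+r) = 6.28.
Round up to a whole number of payments: n = 7.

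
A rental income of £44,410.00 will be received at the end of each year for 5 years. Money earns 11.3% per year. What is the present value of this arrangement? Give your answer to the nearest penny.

£162,903.61

This is an ordinary annuity: 5 payments of £44,410.00 at the end of each year.
Periodic rate r = 0.113 per year.
PV = PMT × [(1 − (1+r)^−n)/r] = 44,410 × [1 − (1+r)^−5] / r = £162,903.61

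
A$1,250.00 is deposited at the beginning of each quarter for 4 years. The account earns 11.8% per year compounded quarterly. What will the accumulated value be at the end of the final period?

A$25,837.31

This is an annuity due: 16 deposits of A$1,250.00 at the beginning of each quarter.
Periodic rate r = 0.118/4 per quarter; n is counted in quarters.
FV = PMT × [((1+r)^n − 1)/r] × (1+r) = 1,250 × [(1+r)^16 − 1] / r × (1+r) = A$25,837.31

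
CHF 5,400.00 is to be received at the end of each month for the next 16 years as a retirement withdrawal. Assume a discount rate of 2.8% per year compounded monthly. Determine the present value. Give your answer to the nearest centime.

CHF 834,905.91

This is an ordinary annuity: 192 payments of CHF 5,400.00 at the end of each month.
Periodic rate r = 0.028/12 per month; n is counted in months.
PV = PMT × [(1 − (1+r)^−n)/r] = 5,400 × [1 − (1+r)^−192] / r = CHF 834,905.91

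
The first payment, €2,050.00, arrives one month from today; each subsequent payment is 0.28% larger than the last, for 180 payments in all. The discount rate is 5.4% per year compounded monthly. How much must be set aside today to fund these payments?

€316,898.04

Periodic rate r = 0.054/12 per month; n is counted in months.
Growing ordinary annuity: PV = PMT₁ × [1 − ((1+g)/(1+r))^n] / (r − g) = 2,050 × [1 − ((1+0.0028)/(1+r))^180] / (r − 0.0028) = €316,898.04.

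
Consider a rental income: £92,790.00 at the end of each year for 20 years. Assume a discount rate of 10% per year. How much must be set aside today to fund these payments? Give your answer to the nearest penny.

£789,973.58

This is an ordinary annuity: 20 payments of £92,790.00 at the end of each year.
Periodic rate r = 0.1 per year.
PV = PMT × [(1 − (1+r)^−n)/r] = 92,790 × [1 − (1+r)^−20] / r = £789,973.58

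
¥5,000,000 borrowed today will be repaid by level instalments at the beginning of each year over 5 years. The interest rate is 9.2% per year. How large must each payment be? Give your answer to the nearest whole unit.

Level annuity due; solve PV = PMT × [(1 − (1+r)^−n)/r] × (1+r) for PMT.
Periodic rate r = 0.092 per year.
With n = 5: PMT = 5,000,000 / ([(1 − (1+r)^−n)/r] × (1+r)) = ¥1,183,278

¥1,183,278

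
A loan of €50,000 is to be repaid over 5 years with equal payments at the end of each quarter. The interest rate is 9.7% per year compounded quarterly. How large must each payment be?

Level ordinary annuity; solve PV = PMT × [(1 − (1+r)^−n)/r] for PMT.
Periodic rate r = 0.097/4 per quarter; n is counted in quarters.
With n = 20: PMT = 50,000 / ([(1 − (1+r)^−n)/r]) = €3,184.68

€3,184.68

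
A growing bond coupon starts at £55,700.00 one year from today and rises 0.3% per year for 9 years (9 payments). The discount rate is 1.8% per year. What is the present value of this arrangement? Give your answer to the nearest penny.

£464,388.54

Periodic rate r = 0.018 per year.
Growing ordinary annuity: PV = PMT₁ × [1 − ((1+g)/(1+r))^n] / (r − g) = 55,700 × [1 − ((1+0.003)/(1+r))^9] / (r − 0.003) = £464,388.54.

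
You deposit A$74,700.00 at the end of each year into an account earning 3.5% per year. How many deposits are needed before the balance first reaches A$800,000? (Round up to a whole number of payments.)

10 payments

Periodic rate r = 0.035 per year.
Ordinary annuity FV: 800,000 = 74,700 × [((1+r)^n − 1)/r].
(1+r)^n = 1 + 800,000 × r / 74,700, so n = ln(1 + 800,000·r/74,700) / ln(1+r) = 9.25.
Round up to a whole number of payments: n = 10.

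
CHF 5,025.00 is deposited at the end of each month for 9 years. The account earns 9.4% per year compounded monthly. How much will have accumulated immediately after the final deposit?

CHF 848,458.35

This is an ordinary annuity: 108 deposits of CHF 5,025.00 at the end of each month.
Periodic rate r = 0.094/12 per month; n is counted in months.
FV = PMT × [((1+r)^n − 1)/r] = 5,025 × [(1+r)^108 − 1] / r = CHF 848,458.35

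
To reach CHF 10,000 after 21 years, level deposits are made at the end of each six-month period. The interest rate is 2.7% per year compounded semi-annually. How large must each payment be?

Level ordinary annuity; solve FV = PMT × [((1+r)^n − 1)/r] for PMT.
Periodic rate r = 0.027/2 per half-year; n is counted in half-years.
With n = 42: PMT = 10,000 / ([((1+r)^n − 1)/r]) = CHF 178.50

CHF 178.50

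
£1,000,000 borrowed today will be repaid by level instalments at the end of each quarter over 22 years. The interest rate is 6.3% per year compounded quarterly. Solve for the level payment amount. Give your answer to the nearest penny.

£21,078.39

Level ordinary annuity; solve PV = PMT × [(1 − (1+r)^−n)/r] for PMT.
Periodic rate r = 0.063/4 per quarter; n is counted in quarters.
With n = 88: PMT = 1,000,000 / ([(1 − (1+r)^−n)/r]) = £21,078.39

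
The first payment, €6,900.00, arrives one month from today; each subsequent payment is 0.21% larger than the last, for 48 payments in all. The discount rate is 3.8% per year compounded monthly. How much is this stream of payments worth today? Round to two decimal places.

Periodic rate r = 0.038/12 per month; n is counted in months.
Growing ordinary annuity: PV = PMT₁ × [1 − ((1+g)/(1+r))^n] / (r − g) = 6,900 × [1 − ((1+0.0021)/(1+r))^48] / (r − 0.0021) = €322,037.67.

€322,037.67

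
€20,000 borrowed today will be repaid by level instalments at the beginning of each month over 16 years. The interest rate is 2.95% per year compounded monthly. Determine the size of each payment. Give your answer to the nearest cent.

Level annuity due; solve PV = PMT × [(1 − (1+r)^−n)/r] × (1+r) for PMT.
Periodic rate r = 0.0295/12 per month; n is counted in months.
With n = 192: PMT = 20,000 / ([(1 − (1+r)^−n)/r] × (1+r)) = €130.48

€130.48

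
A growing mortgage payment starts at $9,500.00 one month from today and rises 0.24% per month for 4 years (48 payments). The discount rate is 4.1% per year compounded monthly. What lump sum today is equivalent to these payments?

Periodic rate r = 0.041/12 per month; n is counted in months.
Growing ordinary annuity: PV = PMT₁ × [1 − ((1+g)/(1+r))^n] / (r − g) = 9,500 × [1 − ((1+0.0024)/(1+r))^48] / (r − 0.0024) = $443,792.98.

$443,792.98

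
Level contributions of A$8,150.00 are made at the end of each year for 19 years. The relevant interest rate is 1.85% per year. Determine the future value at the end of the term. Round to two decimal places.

A$183,547.00

This is an ordinary annuity: 19 deposits of A$8,150.00 at the end of each year.
Periodic rate r = 0.0185 per year.
FV = PMT × [((1+r)^n − 1)/r] = 8,150 × [(1+r)^19 − 1] / r = A$183,547.00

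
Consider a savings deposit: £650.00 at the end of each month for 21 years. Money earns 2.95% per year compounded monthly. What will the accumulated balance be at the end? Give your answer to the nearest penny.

This is an ordinary annuity: 252 deposits of £650.00 at the end of each month.
Periodic rate r = 0.0295/12 per month; n is counted in months.
FV = PMT × [((1+r)^n − 1)/r] = 650 × [(1+r)^252 − 1] / r = £226,487.37

£226,487.37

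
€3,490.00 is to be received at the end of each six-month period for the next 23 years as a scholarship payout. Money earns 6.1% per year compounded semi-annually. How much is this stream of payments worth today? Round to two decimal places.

This is an ordinary annuity: 46 payments of €3,490.00 at the end of each six-month period.
Periodic rate r = 0.061/2 per half-year; n is counted in half-years.
PV = PMT × [(1 − (1+r)^−n)/r] = 3,490 × [1 − (1+r)^−46] / r = €85,697.41

€85,697.41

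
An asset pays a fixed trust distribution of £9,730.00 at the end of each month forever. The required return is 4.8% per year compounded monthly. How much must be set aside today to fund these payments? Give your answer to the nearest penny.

£2,432,500.00

Periodic rate r = 0.048/12 per month.
Level perpetuity: PV = PMT / r = 9,730 / (0.048/12) = £2,432,500.00.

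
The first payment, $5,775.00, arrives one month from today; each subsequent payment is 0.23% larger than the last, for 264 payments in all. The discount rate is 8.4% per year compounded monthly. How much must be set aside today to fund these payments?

Periodic rate r = 0.084/12 per month; n is counted in months.
Growing ordinary annuity: PV = PMT₁ × [1 − ((1+g)/(1+r))^n] / (r − g) = 5,775 × [1 − ((1+0.0023)/(1+r))^264] / (r − 0.0023) = $871,389.09.

$871,389.09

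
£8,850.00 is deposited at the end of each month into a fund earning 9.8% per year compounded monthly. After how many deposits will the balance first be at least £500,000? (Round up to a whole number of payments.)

47 payments

Periodic rate r = 0.098/12 per month; n is counted in months.
Ordinary annuity FV: 500,000 = 8,850 × [((1+r)^n − 1)/r].
(1+r)^n = 1 + 500,000 × r / 8,850, so n = ln(1 + 500,000·r/8,850) / ln(1+r) = 46.65.
Round up to a whole number of payments: n = 47.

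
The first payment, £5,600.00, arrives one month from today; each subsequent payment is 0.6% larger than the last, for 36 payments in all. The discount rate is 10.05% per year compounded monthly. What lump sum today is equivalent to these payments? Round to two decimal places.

£191,900.98

Periodic rate r = 0.1005/12 per month; n is counted in months.
Growing ordinary annuity: PV = PMT₁ × [1 − ((1+g)/(1+r))^n] / (r − g) = 5,600 × [1 − ((1+0.006)/(1+r))^36] / (r − 0.006) = £191,900.98.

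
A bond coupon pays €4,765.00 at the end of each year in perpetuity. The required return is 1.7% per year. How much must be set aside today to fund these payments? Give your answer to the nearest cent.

€280,294.12

Periodic rate r = 0.017 per year.
Level perpetuity: PV = PMT / r = 4,765 / (0.017) = €280,294.12.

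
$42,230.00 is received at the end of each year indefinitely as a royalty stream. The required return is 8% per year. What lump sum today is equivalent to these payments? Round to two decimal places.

$527,875.00

Periodic rate r = 0.08 per year.
Level perpetuity: PV = PMT / r = 42,230 / (0.08) = $527,875.00.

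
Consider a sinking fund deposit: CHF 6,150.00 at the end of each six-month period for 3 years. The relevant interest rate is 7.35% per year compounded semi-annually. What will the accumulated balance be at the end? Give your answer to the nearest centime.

CHF 40,460.95

This is an ordinary annuity: 6 deposits of CHF 6,150.00 at the end of each six-month period.
Periodic rate r = 0.0735/2 per half-year; n is counted in half-years.
FV = PMT × [((1+r)^n − 1)/r] = 6,150 × [(1+r)^6 − 1] / r = CHF 40,460.95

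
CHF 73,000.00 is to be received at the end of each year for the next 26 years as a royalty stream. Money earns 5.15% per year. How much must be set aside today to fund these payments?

This is an ordinary annuity: 26 payments of CHF 73,000.00 at the end of each year.
Periodic rate r = 0.0515 per year.
PV = PMT × [(1 − (1+r)^−n)/r] = 73,000 × [1 − (1+r)^−26] / r = CHF 1,033,349.09

CHF 1,033,349.09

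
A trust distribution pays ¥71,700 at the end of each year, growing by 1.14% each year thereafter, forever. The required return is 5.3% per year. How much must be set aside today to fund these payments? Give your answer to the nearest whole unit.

Periodic rate r = 0.053 per year.
Growing perpetuity (Gordon): PV = PMT₁ / (r − g) = 71,700 / (r − 0.0114) = ¥1,723,558.

¥1,723,558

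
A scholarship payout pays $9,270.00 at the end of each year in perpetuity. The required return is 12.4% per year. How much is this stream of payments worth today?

Periodic rate r = 0.124 per year.
Level perpetuity: PV = PMT / r = 9,270 / (0.124) = $74,758.06.

$74,758.06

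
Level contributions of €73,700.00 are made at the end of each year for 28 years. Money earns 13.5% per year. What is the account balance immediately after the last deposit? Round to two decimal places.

€18,378,287.71

This is an ordinary annuity: 28 deposits of €73,700.00 at the end of each year.
Periodic rate r = 0.135 per year.
FV = PMT × [((1+r)^n − 1)/r] = 73,700 × [(1+r)^28 − 1] / r = €18,378,287.71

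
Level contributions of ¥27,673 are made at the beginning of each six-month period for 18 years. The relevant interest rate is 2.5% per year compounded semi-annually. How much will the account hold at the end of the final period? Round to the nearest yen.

¥1,264,087

This is an annuity due: 36 deposits of ¥27,673 at the beginning of each six-month period.
Periodic rate r = 0.025/2 per half-year; n is counted in half-years.
FV = PMT × [((1+r)^n − 1)/r] × (1+r) = 27,673 × [(1+r)^36 − 1] / r × (1+r) = ¥1,264,087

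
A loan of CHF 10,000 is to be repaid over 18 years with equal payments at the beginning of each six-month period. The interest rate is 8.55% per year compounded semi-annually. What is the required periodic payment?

CHF 526.67

Level annuity due; solve PV = PMT × [(1 − (1+r)^−n)/r] × (1+r) for PMT.
Periodic rate r = 0.0855/2 per half-year; n is counted in half-years.
With n = 36: PMT = 10,000 / ([(1 − (1+r)^−n)/r] × (1+r)) = CHF 526.67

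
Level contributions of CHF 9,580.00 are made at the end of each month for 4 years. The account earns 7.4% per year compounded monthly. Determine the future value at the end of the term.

CHF 533,241.46

This is an ordinary annuity: 48 deposits of CHF 9,580.00 at the end of each month.
Periodic rate r = 0.074/12 per month; n is counted in months.
FV = PMT × [((1+r)^n − 1)/r] = 9,580 × [(1+r)^48 − 1] / r = CHF 533,241.46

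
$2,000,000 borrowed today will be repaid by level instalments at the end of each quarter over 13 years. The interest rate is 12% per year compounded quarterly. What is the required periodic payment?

Level ordinary annuity; solve PV = PMT × [(1 − (1+r)^−n)/r] for PMT.
Periodic rate r = 0.12/4 per quarter; n is counted in quarters.
With n = 52: PMT = 2,000,000 / ([(1 − (1+r)^−n)/r]) = $76,434.37

$76,434.37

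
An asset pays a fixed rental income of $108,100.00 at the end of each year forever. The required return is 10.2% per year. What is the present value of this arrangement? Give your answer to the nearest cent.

$1,059,803.92

Periodic rate r = 0.102 per year.
Level perpetuity: PV = PMT / r = 108,100 / (0.102) = $1,059,803.92.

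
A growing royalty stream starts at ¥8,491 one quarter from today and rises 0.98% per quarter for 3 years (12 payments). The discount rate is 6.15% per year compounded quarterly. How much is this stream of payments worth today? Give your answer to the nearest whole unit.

Periodic rate r = 0.0615/4 per quarter; n is counted in quarters.
Growing ordinary annuity: PV = PMT₁ × [1 − ((1+g)/(1+r))^n] / (r − g) = 8,491 × [1 − ((1+0.0098)/(1+r))^12] / (r − 0.0098) = ¥97,374.

¥97,374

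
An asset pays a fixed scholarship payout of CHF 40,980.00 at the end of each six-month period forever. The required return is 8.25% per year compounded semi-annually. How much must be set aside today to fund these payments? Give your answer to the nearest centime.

Periodic rate r = 0.0825/2 per half-year.
Level perpetuity: PV = PMT / r = 40,980 / (0.0825/2) = CHF 993,454.55.

CHF 993,454.55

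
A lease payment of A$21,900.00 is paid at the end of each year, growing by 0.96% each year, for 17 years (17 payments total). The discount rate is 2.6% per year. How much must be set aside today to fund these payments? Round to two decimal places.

A$319,973.37

Periodic rate r = 0.026 per year.
Growing ordinary annuity: PV = PMT₁ × [1 − ((1+g)/(1+r))^n] / (r − g) = 21,900 × [1 − ((1+0.0096)/(1+r))^17] / (r − 0.0096) = A$319,973.37.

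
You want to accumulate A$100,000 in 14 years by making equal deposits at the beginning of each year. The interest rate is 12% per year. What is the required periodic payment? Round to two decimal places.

Level annuity due; solve FV = PMT × [((1+r)^n − 1)/r] × (1+r) for PMT.
Periodic rate r = 0.12 per year.
With n = 14: PMT = 100,000 / ([((1+r)^n − 1)/r] × (1+r)) = A$2,756.36

A$2,756.36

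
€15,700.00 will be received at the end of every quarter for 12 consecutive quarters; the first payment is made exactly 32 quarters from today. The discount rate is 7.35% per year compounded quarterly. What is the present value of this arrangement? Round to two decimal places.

Ordinary annuity of 12 payments, first payment at period 32.
Periodic rate r = 0.0735/4 per quarter; n is counted in quarters.
The ordinary-annuity PV formula values the stream one period before the first payment (period 31); discount that back 31 periods:
PV₀ = 15,700 × [1 − (1+r)^−12] / r × (1+r)^−31 = €95,367.11

€95,367.11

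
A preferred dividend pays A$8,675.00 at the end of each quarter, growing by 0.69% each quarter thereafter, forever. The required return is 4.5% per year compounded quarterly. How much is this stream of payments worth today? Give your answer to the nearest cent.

A$1,994,252.87

Periodic rate r = 0.045/4 per quarter.
Growing perpetuity (Gordon): PV = PMT₁ / (r − g) = 8,675 / (r − 0.0069) = A$1,994,252.87.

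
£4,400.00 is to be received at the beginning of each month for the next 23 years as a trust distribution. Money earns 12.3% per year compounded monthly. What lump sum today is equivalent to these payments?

This is an annuity due: 276 payments of £4,400.00 at the beginning of each month.
Periodic rate r = 0.123/12 per month; n is counted in months.
PV = PMT × [(1 − (1+r)^−n)/r] × (1+r) = 4,400 × [1 − (1+r)^−276] / r × (1+r) = £407,679.11

£407,679.11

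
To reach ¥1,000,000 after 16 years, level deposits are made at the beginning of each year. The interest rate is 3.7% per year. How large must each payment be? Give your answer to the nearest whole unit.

¥45,257

Level annuity due; solve FV = PMT × [((1+r)^n − 1)/r] × (1+r) for PMT.
Periodic rate r = 0.037 per year.
With n = 16: PMT = 1,000,000 / ([((1+r)^n − 1)/r] × (1+r)) = ¥45,257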